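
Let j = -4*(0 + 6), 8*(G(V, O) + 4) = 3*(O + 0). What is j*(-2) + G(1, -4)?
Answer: 85/2 ≈ 42.500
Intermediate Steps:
G(V, O) = -4 + 3*O/8 (G(V, O) = -4 + (3*(O + 0))/8 = -4 + (3*O)/8 = -4 + 3*O/8)
j = -24 (j = -4*6 = -24)
j*(-2) + G(1, -4) = -24*(-2) + (-4 + (3/8)*(-4)) = 48 + (-4 - 3/2) = 48 - 11/2 = 85/2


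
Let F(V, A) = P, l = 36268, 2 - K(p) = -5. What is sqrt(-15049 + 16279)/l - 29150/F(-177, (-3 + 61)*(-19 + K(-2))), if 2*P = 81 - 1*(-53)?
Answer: -29150/67 + sqrt(1230)/36268 ≈ -435.07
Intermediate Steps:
K(p) = 7 (K(p) = 2 - 1*(-5) = 2 + 5 = 7)
P = 67 (P = (81 - 1*(-53))/2 = (81 + 53)/2 = (1/2)*134 = 67)
F(V, A) = 67
sqrt(-15049 + 16279)/l - 29150/F(-177, (-3 + 61)*(-19 + K(-2))) = sqrt(-15049 + 16279)/36268 - 29150/67 = sqrt(1230)*(1/36268) - 29150*1/67 = sqrt(1230)/36268 - 29150/67 = -29150/67 + sqrt(1230)/36268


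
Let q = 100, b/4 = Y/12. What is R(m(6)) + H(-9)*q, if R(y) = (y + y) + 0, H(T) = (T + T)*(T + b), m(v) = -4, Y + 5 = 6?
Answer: 15592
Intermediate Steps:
Y = 1 (Y = -5 + 6 = 1)
b = ⅓ (b = 4*(1/12) = ⅓ ≈ 0.33333)
H(T) = 2*T*(⅓ + T) (H(T) = (T + T)*(T + ⅓) = (2*T)*(⅓ + T) = 2*T*(⅓ + T))
R(y) = 2*y (R(y) = 2*y + 0 = 2*y)
R(m(6)) + H(-9)*q = 2*(-4) + ((⅔)*(-9)*(1 + 3*(-9)))*100 = -8 + ((⅔)*(-9)*(1 - 27))*100 = -8 + ((⅔)*(-9)*(-26))*100 = -8 + 156*100 = -8 + 15600 = 15592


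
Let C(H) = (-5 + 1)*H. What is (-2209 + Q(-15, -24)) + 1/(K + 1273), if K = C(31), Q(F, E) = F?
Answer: -2555375/1149 ≈ -2224.0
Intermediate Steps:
C(H) = -4*H
K = -124 (K = -4*31 = -124)
(-2209 + Q(-15, -24)) + 1/(K + 1273) = (-2209 - 15) + 1/(-124 + 1273) = -2224 + 1/1149 = -2555375/1149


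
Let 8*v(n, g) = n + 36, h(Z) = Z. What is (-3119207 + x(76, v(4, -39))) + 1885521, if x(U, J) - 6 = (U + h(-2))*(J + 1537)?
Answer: -1119572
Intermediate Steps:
v(n, g) = 9/2 + n/8 (v(n, g) = (n + 36)/8 = (36 + n)/8 = 9/2 + n/8)
x(U, J) = 6 + (-2 + U)*(1537 + J) (x(U, J) = 6 + (U - 2)*(J + 1537) = 6 + (-2 + U)*(1537 + J))
(-3119207 + x(76, v(4, -39))) + 1885521 = (-3119207 + (-3068 - 2*(9/2 + (⅛)*4) + 1537*76 + (9/2 + (⅛)*4)*76)) + 1885521 = (-3119207 + (-3068 - 2*(9/2 + ½) + 116812 + (9/2 + ½)*76)) + 1885521 = (-3119207 + (-3068 - 2*5 + 116812 + 5*76)) + 1885521 = (-3119207 + (-3068 - 10 + 116812 + 380)) + 1885521 = (-3119207 + 114114) + 1885521 = -3005093 + 1885521 = -1119572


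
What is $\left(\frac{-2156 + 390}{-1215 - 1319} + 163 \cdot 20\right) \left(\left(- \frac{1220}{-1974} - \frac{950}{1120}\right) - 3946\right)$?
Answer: $- \frac{85819374064567}{6669488} \approx -1.2867 \cdot 10^{7}$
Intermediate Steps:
$\left(\frac{-2156 + 390}{-1215 - 1319} + 163 \cdot 20\right) \left(\left(- \frac{1220}{-1974} - \frac{950}{1120}\right) - 3946\right) = \left(- \frac{1766}{-2534} + 3260\right) \left(\left(\left(-1220\right) \left(- \frac{1}{1974}\right) - \frac{95}{112}\right) - 3946\right) = \left(\left(-1766\right) \left(- \frac{1}{2534}\right) + 3260\right) \left(\left(\frac{610}{987} - \frac{95}{112}\right) - 3946\right) = \left(\frac{883}{1267} + 3260\right) \left(- \frac{3635}{15792} - 3946\right) = \frac{4131303}{1267} \left(- \frac{62318867}{15792}\right) = - \frac{85819374064567}{6669488}$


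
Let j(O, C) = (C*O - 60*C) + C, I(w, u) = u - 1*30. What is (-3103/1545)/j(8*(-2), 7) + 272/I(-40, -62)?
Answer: -55085131/18655875 ≈ -2.9527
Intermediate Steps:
I(w, u) = -30 + u (I(w, u) = u - 30 = -30 + u)
j(O, C) = -59*C + C*O (j(O, C) = (-60*C + C*O) + C = -59*C + C*O)
(-3103/1545)/j(8*(-2), 7) + 272/I(-40, -62) = (-3103/1545)/((7*(-59 + 8*(-2)))) + 272/(-30 - 62) = (-3103*1/1545)/((7*(-59 - 16))) + 272/(-92) = -3103/(1545*(7*(-75))) + 272*(-1/92) = -3103/1545/(-525) - 68/23 = -3103/1545*(-1/525) - 68/23 = 3103/811125 - 68/23 = -55085131/18655875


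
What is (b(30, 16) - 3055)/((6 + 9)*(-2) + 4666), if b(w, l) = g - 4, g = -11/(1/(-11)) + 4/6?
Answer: -2203/3477 ≈ -0.63359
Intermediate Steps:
g = 365/3 (g = -11/(-1/11) + 4*(⅙) = -11*(-11) + ⅔ = 121 + ⅔ = 365/3 ≈ 121.67)
b(w, l) = 353/3 (b(w, l) = 365/3 - 4 = 353/3)
(b(30, 16) - 3055)/((6 + 9)*(-2) + 4666) = (353/3 - 3055)/((6 + 9)*(-2) + 4666) = -8812/(3*(15*(-2) + 4666)) = -8812/(3*(-30 + 4666)) = -8812/3/4636 = -8812/3*1/4636 = -2203/3477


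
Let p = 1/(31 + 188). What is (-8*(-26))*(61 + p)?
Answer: 2778880/219 ≈ 12689.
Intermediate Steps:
p = 1/219 ≈ 0.0045662
(-8*(-26))*(61 + p) = (-8*(-26))*(61 + 1/219) = 208*(13360/219) = 2778880/219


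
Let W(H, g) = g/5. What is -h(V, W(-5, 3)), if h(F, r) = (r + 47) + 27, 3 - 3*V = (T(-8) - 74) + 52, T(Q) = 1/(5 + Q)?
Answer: -373/5 ≈ -74.600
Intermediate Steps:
W(H, g) = g/5 (W(H, g) = g*(1/5) = g/5)
V = 76/9 (V = 1 - ((1/(5 - 8) - 74) + 52)/3 = 1 - ((1/(-3) - 74) + 52)/3 = 1 - ((-1/3 - 74) + 52)/3 = 1 - (-223/3 + 52)/3 = 1 - 1/3*(-67/3) = 1 + 67/9 = 76/9 ≈ 8.4444)
h(F, r) = 74 + r (h(F, r) = (47 + r) + 27 = 74 + r)
-h(V, W(-5, 3)) = -(74 + (1/5)*3) = -(74 + 3/5) = -1*373/5 = -373/5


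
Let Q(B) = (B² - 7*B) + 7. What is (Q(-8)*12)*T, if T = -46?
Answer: -70104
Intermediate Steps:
Q(B) = 7 + B² - 7*B
(Q(-8)*12)*T = ((7 + (-8)² - 7*(-8))*12)*(-46) = ((7 + 64 + 56)*12)*(-46) = (127*12)*(-46) = 1524*(-46) = -70104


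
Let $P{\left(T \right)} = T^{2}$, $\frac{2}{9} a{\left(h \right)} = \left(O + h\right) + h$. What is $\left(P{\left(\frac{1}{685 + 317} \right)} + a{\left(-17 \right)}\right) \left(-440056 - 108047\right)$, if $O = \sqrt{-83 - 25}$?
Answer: $\frac{28065177642311}{334668} - 14798781 i \sqrt{3} \approx 8.386 \cdot 10^{7} - 2.5632 \cdot 10^{7} i$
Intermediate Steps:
$O = 6 i \sqrt{3}$ ($O = \sqrt{-108} = 6 i \sqrt{3} \approx 10.392 i$)
$a{\left(h \right)} = 9 h + 27 i \sqrt{3}$ ($a{\left(h \right)} = \frac{9 \left(\left(6 i \sqrt{3} + h\right) + h\right)}{2} = \frac{9 \left(\left(h + 6 i \sqrt{3}\right) + h\right)}{2} = \frac{9 \left(2 h + 6 i \sqrt{3}\right)}{2} = 9 h + 27 i \sqrt{3}$)
$\left(P{\left(\frac{1}{685 + 317} \right)} + a{\left(-17 \right)}\right) \left(-440056 - 108047\right) = \left(\left(\frac{1}{685 + 317}\right)^{2} + \left(9 \left(-17\right) + 27 i \sqrt{3}\right)\right) \left(-440056 - 108047\right) = \left(\left(\frac{1}{1002}\right)^{2} - \left(153 - 27 i \sqrt{3}\right)\right) \left(-548103\right) = \left(\frac{1}{1004004} - \left(153 - 27 i \sqrt{3}\right)\right) \left(-548103\right) = \left(- \frac{153612611}{1004004} + 27 i \sqrt{3}\right) \left(-548103\right) = \frac{28065177642311}{334668} - 14798781 i \sqrt{3}$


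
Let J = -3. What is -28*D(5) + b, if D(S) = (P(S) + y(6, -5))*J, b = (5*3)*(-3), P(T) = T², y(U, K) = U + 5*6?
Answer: 5079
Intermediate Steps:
y(U, K) = 30 + U (y(U, K) = U + 30 = 30 + U)
b = -45 (b = 15*(-3) = -45)
D(S) = -108 - 3*S² (D(S) = (S² + (30 + 6))*(-3) = (S² + 36)*(-3) = (36 + S²)*(-3) = -108 - 3*S²)
-28*D(5) + b = -28*(-108 - 3*5²) - 45 = -28*(-108 - 3*25) - 45 = -28*(-108 - 75) - 45 = -28*(-183) - 45 = 5124 - 45 = 5079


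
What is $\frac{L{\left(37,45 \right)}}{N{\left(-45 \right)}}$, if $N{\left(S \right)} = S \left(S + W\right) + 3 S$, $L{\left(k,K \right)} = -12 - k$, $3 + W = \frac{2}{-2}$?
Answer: $- \frac{49}{2070} \approx -0.023672$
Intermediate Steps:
$W = -4$ ($W = -3 + \frac{2}{-2} = -3 + 2 \left(- \frac{1}{2}\right) = -3 - 1 = -4$)
$N{\left(S \right)} = 3 S + S \left(-4 + S\right)$ ($N{\left(S \right)} = S \left(S - 4\right) + 3 S = S \left(-4 + S\right) + 3 S = 3 S + S \left(-4 + S\right)$)
$\frac{L{\left(37,45 \right)}}{N{\left(-45 \right)}} = \frac{-12 - 37}{\left(-45\right) \left(-1 - 45\right)} = \frac{-12 - 37}{\left(-45\right) \left(-46\right)} = - \frac{49}{2070}$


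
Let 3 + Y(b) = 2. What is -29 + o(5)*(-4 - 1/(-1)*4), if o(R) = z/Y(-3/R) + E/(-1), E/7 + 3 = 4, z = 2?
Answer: -29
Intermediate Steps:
E = 7 (E = -21 + 7*4 = -21 + 28 = 7)
Y(b) = -1 (Y(b) = -3 + 2 = -1)
o(R) = -9 (o(R) = 2/(-1) + 7/(-1) = 2*(-1) + 7*(-1) = -2 - 7 = -9)
-29 + o(5)*(-4 - 1/(-1)*4) = -29 - 9*(-4 - 1/(-1)*4) = -29 - 9*(-4 - 1*(-1)*4) = -29 - 9*(-4 + 1*4) = -29 - 9*(-4 + 4) = -29 - 9*0 = -29 + 0 = -29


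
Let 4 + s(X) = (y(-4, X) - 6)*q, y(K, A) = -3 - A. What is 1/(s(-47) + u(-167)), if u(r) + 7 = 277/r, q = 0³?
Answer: -167/2114 ≈ -0.078997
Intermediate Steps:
q = 0
s(X) = -4 (s(X) = -4 + ((-3 - X) - 6)*0 = -4 + (-9 - X)*0 = -4 + 0 = -4)
u(r) = -7 + 277/r
1/(s(-47) + u(-167)) = 1/(-4 + (-7 + 277/(-167))) = 1/(-4 + (-7 + 277*(-1/167))) = 1/(-4 + (-7 - 277/167)) = 1/(-4 - 1446/167) = 1/(-2114/167) = -167/2114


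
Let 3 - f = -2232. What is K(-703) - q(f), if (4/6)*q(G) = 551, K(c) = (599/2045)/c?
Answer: -2376411853/2875270 ≈ -826.50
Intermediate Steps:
f = 2235 (f = 3 - 1*(-2232) = 3 + 2232 = 2235)
K(c) = 599/(2045*c) (K(c) = (599*(1/2045))/c = 599/(2045*c))
q(G) = 1653/2 (q(G) = (3/2)*551 = 1653/2)
K(-703) - q(f) = (599/2045)/(-703) - 1*1653/2 = (599/2045)*(-1/703) - 1653/2 = -599/1437635 - 1653/2 = -2376411853/2875270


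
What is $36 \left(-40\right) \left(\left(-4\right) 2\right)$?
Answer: $11520$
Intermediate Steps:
$36 \left(-40\right) \left(\left(-4\right) 2\right) = \left(-1440\right) \left(-8\right) = 11520$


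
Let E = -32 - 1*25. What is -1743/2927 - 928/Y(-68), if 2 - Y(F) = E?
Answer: -2819093/172693 ≈ -16.324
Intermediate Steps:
E = -57 (E = -32 - 25 = -57)
Y(F) = 59 (Y(F) = 2 - 1*(-57) = 2 + 57 = 59)
-1743/2927 - 928/Y(-68) = -1743/2927 - 928/59 = -2819093/172693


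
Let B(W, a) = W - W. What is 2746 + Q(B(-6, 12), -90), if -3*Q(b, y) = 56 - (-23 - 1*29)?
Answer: 2710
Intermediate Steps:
B(W, a) = 0
Q(b, y) = -36 (Q(b, y) = -(56 - (-23 - 1*29))/3 = -(56 - (-23 - 29))/3 = -(56 - 1*(-52))/3 = -(56 + 52)/3 = -⅓*108 = -36)
2746 + Q(B(-6, 12), -90) = 2746 - 36 = 2710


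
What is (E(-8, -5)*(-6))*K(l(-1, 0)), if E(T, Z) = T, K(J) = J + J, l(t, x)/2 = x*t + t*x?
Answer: 0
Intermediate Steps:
l(t, x) = 4*t*x (l(t, x) = 2*(x*t + t*x) = 2*(t*x + t*x) = 2*(2*t*x) = 4*t*x)
K(J) = 2*J
(E(-8, -5)*(-6))*K(l(-1, 0)) = (-8*(-6))*(2*(4*(-1)*0)) = 48*(2*0) = 48*0 = 0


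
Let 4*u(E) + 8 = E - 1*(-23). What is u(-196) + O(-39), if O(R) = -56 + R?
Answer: -561/4 ≈ -140.25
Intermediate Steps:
u(E) = 15/4 + E/4 (u(E) = -2 + (E - 1*(-23))/4 = -2 + (E + 23)/4 = -2 + (23 + E)/4 = -2 + (23/4 + E/4) = 15/4 + E/4)
u(-196) + O(-39) = (15/4 + (¼)*(-196)) + (-56 - 39) = (15/4 - 49) - 95 = -181/4 - 95 = -561/4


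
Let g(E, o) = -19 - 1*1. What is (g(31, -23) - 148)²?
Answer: 28224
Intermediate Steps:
g(E, o) = -20 (g(E, o) = -19 - 1 = -20)
(g(31, -23) - 148)² = (-20 - 148)² = (-168)² = 28224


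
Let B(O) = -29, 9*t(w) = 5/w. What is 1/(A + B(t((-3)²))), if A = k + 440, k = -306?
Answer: 1/105 ≈ 0.0095238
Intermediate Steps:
t(w) = 5/(9*w) (t(w) = (5/w)/9 = 5/(9*w))
A = 134 (A = -306 + 440 = 134)
1/(A + B(t((-3)²))) = 1/(134 - 29) = 1/105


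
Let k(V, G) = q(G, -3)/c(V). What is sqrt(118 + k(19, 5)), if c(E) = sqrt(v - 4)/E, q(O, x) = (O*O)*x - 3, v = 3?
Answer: sqrt(118 + 1482*I) ≈ 28.326 + 26.16*I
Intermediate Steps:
q(O, x) = -3 + x*O**2 (q(O, x) = O**2*x - 3 = x*O**2 - 3 = -3 + x*O**2)
c(E) = I/E (c(E) = sqrt(3 - 4)/E = sqrt(-1)/E = I/E)
k(V, G) = -I*V*(-3 - 3*G**2) (k(V, G) = (-3 - 3*G**2)/((I/V)) = (-3 - 3*G**2)*(-I*V) = -I*V*(-3 - 3*G**2))
sqrt(118 + k(19, 5)) = sqrt(118 + 3*I*19*(1 + 5**2)) = sqrt(118 + 3*I*19*(1 + 25)) = sqrt(118 + 3*I*19*26) = sqrt(118 + 1482*I)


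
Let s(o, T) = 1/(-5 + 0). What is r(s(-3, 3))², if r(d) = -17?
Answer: 289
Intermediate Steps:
s(o, T) = -⅕ (s(o, T) = 1/(-5) = -⅕)
r(s(-3, 3))² = (-17)² = 289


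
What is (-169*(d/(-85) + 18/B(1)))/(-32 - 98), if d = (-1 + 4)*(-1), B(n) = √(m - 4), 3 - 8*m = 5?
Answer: 39/850 - 234*I*√17/85 ≈ 0.045882 - 11.351*I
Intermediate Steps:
m = -¼ (m = 3/8 - ⅛*5 = 3/8 - 5/8 = -¼ ≈ -0.25000)
B(n) = I*√17/2 (B(n) = √(-¼ - 4) = √(-17/4) = I*√17/2)
d = -3 (d = 3*(-1) = -3)
(-169*(d/(-85) + 18/B(1)))/(-32 - 98) = (-169*(-3/(-85) + 18/((I*√17/2))))/(-32 - 98) = -169*(-3*(-1/85) + 18*(-2*I*√17/17))/(-130) = -169*(3/85 - 36*I*√17/17)*(-1/130) = (-507/85 + 6084*I*√17/17)*(-1/130) = 39/850 - 234*I*√17/85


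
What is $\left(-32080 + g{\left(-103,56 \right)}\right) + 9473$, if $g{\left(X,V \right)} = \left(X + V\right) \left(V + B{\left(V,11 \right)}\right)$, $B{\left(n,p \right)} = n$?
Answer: $-27871$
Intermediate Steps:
$g{\left(X,V \right)} = 2 V \left(V + X\right)$ ($g{\left(X,V \right)} = \left(X + V\right) \left(V + V\right) = \left(V + X\right) 2 V = 2 V \left(V + X\right)$)
$\left(-32080 + g{\left(-103,56 \right)}\right) + 9473 = \left(-32080 + 2 \cdot 56 \left(56 - 103\right)\right) + 9473 = \left(-32080 + 2 \cdot 56 \left(-47\right)\right) + 9473 = \left(-32080 - 5264\right) + 9473 = -37344 + 9473 = -27871$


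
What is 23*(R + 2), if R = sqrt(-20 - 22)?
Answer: 46 + 23*I*sqrt(42) ≈ 46.0 + 149.06*I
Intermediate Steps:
R = I*sqrt(42) (R = sqrt(-42) = I*sqrt(42) ≈ 6.4807*I)
23*(R + 2) = 23*(I*sqrt(42) + 2) = 23*(2 + I*sqrt(42)) = 46 + 23*I*sqrt(42)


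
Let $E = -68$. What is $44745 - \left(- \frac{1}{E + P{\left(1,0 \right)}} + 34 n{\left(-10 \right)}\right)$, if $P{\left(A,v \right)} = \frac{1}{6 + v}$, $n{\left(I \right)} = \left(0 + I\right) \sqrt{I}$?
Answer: $\frac{18211209}{407} + 340 i \sqrt{10} \approx 44745.0 + 1075.2 i$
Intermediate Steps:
$n{\left(I \right)} = I^{\frac{3}{2}}$ ($n{\left(I \right)} = I \sqrt{I} = I^{\frac{3}{2}}$)
$44745 - \left(- \frac{1}{E + P{\left(1,0 \right)}} + 34 n{\left(-10 \right)}\right) = 44745 + \left(- 34 \left(-10\right)^{\frac{3}{2}} + \frac{1}{-68 + \frac{1}{6 + 0}}\right) = 44745 + \left(- 34 \left(- 10 i \sqrt{10}\right) + \frac{1}{-68 + \frac{1}{6}}\right) = 44745 + \left(340 i \sqrt{10} + \frac{1}{-68 + \frac{1}{6}}\right) = 44745 + \left(340 i \sqrt{10} + \frac{1}{- \frac{407}{6}}\right) = 44745 - \left(\frac{6}{407} - 340 i \sqrt{10}\right) = \frac{18211209}{407} + 340 i \sqrt{10}$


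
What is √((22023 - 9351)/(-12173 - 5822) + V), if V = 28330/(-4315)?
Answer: I*√1753233199064110/15529685 ≈ 2.6962*I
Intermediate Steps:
V = -5666/863 (V = 28330*(-1/4315) = -5666/863 ≈ -6.5655)
√((22023 - 9351)/(-12173 - 5822) + V) = √((22023 - 9351)/(-12173 - 5822) - 5666/863) = √(12672/(-17995) - 5666/863) = √(12672*(-1/17995) - 5666/863) = √(-12672/17995 - 5666/863) = √(-112895606/15529685) = I*√1753233199064110/15529685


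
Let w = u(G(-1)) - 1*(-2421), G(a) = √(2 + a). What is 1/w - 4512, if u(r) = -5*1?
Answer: -10900991/2416 ≈ -4512.0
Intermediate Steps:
u(r) = -5
w = 2416 (w = -5 - 1*(-2421) = -5 + 2421 = 2416)
1/w - 4512 = 1/2416 - 4512 = -10900991/2416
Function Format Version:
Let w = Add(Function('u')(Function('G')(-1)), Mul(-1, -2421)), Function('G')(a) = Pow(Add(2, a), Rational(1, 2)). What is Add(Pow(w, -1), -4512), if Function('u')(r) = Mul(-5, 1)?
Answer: Rational(-10900991, 2416) ≈ -4512.0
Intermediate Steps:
Function('u')(r) = -5
w = 2416 (w = Add(-5, Mul(-1, -2421)) = Add(-5, 2421) = 2416)
Add(Pow(w, -1), -4512) = Add(Pow(2416, -1), -4512) = Add(Rational(1, 2416), -4512) = Rational(-10900991, 2416)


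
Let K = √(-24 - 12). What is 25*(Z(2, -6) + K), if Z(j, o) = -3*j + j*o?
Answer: -450 + 150*I ≈ -450.0 + 150.0*I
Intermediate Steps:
K = 6*I (K = √(-36) = 6*I ≈ 6.0*I)
25*(Z(2, -6) + K) = 25*(2*(-3 - 6) + 6*I) = 25*(2*(-9) + 6*I) = 25*(-18 + 6*I) = -450 + 150*I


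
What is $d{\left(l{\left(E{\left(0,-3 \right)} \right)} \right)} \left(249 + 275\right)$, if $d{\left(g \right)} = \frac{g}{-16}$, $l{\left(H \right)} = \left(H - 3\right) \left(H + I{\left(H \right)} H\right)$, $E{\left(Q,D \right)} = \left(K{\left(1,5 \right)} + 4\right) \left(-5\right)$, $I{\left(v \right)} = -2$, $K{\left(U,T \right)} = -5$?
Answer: $\frac{655}{2} \approx 327.5$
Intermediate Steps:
$E{\left(Q,D \right)} = 5$ ($E{\left(Q,D \right)} = \left(-5 + 4\right) \left(-5\right) = \left(-1\right) \left(-5\right) = 5$)
$l{\left(H \right)} = - H \left(-3 + H\right)$ ($l{\left(H \right)} = \left(H - 3\right) \left(H - 2 H\right) = \left(-3 + H\right) \left(- H\right) = - H \left(-3 + H\right)$)
$d{\left(g \right)} = - \frac{g}{16}$ ($d{\left(g \right)} = g \left(- \frac{1}{16}\right) = - \frac{g}{16}$)
$d{\left(l{\left(E{\left(0,-3 \right)} \right)} \right)} \left(249 + 275\right) = - \frac{5 \left(3 - 5\right)}{16} \left(249 + 275\right) = - \frac{5 \left(3 - 5\right)}{16} \cdot 524 = - \frac{5 \left(-2\right)}{16} \cdot 524 = \left(- \frac{1}{16}\right) \left(-10\right) 524 = \frac{5}{8} \cdot 524 = \frac{655}{2}$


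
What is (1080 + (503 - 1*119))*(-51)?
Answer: -74664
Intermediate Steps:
(1080 + (503 - 1*119))*(-51) = (1080 + (503 - 119))*(-51) = (1080 + 384)*(-51) = 1464*(-51) = -74664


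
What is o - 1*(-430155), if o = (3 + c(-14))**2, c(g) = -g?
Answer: 430444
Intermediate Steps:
o = 289 (o = (3 - 1*(-14))**2 = (3 + 14)**2 = 17**2 = 289)
o - 1*(-430155) = 289 - 1*(-430155) = 289 + 430155 = 430444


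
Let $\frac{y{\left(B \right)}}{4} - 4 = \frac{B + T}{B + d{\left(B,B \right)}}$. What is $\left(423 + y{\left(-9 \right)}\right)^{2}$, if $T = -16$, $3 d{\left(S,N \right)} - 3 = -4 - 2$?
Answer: $201601$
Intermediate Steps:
$d{\left(S,N \right)} = -1$ ($d{\left(S,N \right)} = 1 + \frac{-4 - 2}{3} = 1 + \frac{1}{3} \left(-6\right) = 1 - 2 = -1$)
$y{\left(B \right)} = 16 + \frac{4 \left(-16 + B\right)}{-1 + B}$ ($y{\left(B \right)} = 16 + 4 \frac{B - 16}{B - 1} = 16 + 4 \frac{-16 + B}{-1 + B} = 16 + \frac{4 \left(-16 + B\right)}{-1 + B}$)
$\left(423 + y{\left(-9 \right)}\right)^{2} = \left(423 + \frac{20 \left(-4 - 9\right)}{-1 - 9}\right)^{2} = \left(423 + 20 \frac{1}{-10} \left(-13\right)\right)^{2} = \left(423 + 20 \left(- \frac{1}{10}\right) \left(-13\right)\right)^{2} = \left(423 + 26\right)^{2} = 449^{2} = 201601$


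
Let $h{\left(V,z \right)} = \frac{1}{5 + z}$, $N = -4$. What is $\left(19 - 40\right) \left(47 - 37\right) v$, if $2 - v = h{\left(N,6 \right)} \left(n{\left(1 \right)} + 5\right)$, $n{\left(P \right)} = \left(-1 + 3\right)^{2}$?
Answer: $- \frac{2730}{11} \approx -248.18$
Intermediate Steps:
$n{\left(P \right)} = 4$ ($n{\left(P \right)} = 2^{2} = 4$)
$v = \frac{13}{11}$ ($v = 2 - \frac{4 + 5}{5 + 6} = 2 - \frac{1}{11} \cdot 9 = 2 - \frac{9}{11} = \frac{13}{11} \approx 1.1818$)
$\left(19 - 40\right) \left(47 - 37\right) v = \left(19 - 40\right) \left(47 - 37\right) \frac{13}{11} = \left(19 - 40\right) 10 \cdot \frac{13}{11} = \left(-21\right) 10 \cdot \frac{13}{11} = \left(-210\right) \frac{13}{11} = - \frac{2730}{11}$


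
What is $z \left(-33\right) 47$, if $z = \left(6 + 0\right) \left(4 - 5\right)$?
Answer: $9306$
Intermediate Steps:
$z = -6$ ($z = 6 \left(-1\right) = -6$)
$z \left(-33\right) 47 = \left(-6\right) \left(-33\right) 47 = 198 \cdot 47 = 9306$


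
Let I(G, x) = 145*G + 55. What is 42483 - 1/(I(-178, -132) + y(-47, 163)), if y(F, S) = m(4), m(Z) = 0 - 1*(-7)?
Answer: 1093852285/25748 ≈ 42483.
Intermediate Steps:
m(Z) = 7 (m(Z) = 0 + 7 = 7)
y(F, S) = 7
I(G, x) = 55 + 145*G
42483 - 1/(I(-178, -132) + y(-47, 163)) = 42483 - 1/((55 + 145*(-178)) + 7) = 42483 - 1/((55 - 25810) + 7) = 42483 - 1/(-25755 + 7) = 42483 - 1/(-25748) = 42483 - 1*(-1/25748) = 42483 + 1/25748 = 1093852285/25748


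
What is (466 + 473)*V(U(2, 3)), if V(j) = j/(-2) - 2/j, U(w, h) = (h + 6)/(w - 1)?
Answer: -26605/6 ≈ -4434.2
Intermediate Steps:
U(w, h) = (6 + h)/(-1 + w)
V(j) = -2/j - j/2 (V(j) = j*(-1/2) - 2/j = -j/2 - 2/j = -2/j - j/2)
(466 + 473)*V(U(2, 3)) = (466 + 473)*(-2*(-1 + 2)/(6 + 3) - (6 + 3)/(2*(-1 + 2))) = 939*(-2/(9/1) - 9/(2*1)) = 939*(-2/(1*9) - 9/2) = 939*(-2/9 - 1/2*9) = 939*(-2*1/9 - 9/2) = 939*(-2/9 - 9/2) = 939*(-85/18) = -26605/6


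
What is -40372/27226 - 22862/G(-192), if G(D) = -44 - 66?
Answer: 154499973/748715 ≈ 206.35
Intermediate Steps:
G(D) = -110
-40372/27226 - 22862/G(-192) = -40372/27226 - 22862/(-110) = -40372*1/27226 - 22862*(-1/110) = -20186/13613 + 11431/55 = 154499973/748715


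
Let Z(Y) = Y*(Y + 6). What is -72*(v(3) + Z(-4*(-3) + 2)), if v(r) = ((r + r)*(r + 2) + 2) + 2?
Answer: -22608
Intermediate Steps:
v(r) = 4 + 2*r*(2 + r) (v(r) = ((2*r)*(2 + r) + 2) + 2 = (2*r*(2 + r) + 2) + 2 = (2 + 2*r*(2 + r)) + 2 = 4 + 2*r*(2 + r))
Z(Y) = Y*(6 + Y)
-72*(v(3) + Z(-4*(-3) + 2)) = -72*((4 + 2*3**2 + 4*3) + (-4*(-3) + 2)*(6 + (-4*(-3) + 2))) = -72*((4 + 2*9 + 12) + (12 + 2)*(6 + (12 + 2))) = -72*((4 + 18 + 12) + 14*(6 + 14)) = -72*(34 + 14*20) = -72*(34 + 280) = -72*314 = -22608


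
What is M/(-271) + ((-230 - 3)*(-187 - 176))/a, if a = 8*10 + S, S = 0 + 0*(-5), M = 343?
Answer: 22893469/21680 ≈ 1056.0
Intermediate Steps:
S = 0 (S = 0 + 0 = 0)
a = 80 (a = 8*10 + 0 = 80 + 0 = 80)
M/(-271) + ((-230 - 3)*(-187 - 176))/a = 343/(-271) + ((-230 - 3)*(-187 - 176))/80 = 343*(-1/271) - 233*(-363)*(1/80) = -343/271 + 84579*(1/80) = -343/271 + 84579/80 = 22893469/21680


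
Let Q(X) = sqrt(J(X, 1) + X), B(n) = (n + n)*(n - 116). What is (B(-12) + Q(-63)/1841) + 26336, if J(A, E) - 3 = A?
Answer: 29408 + I*sqrt(123)/1841 ≈ 29408.0 + 0.0060242*I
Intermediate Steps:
J(A, E) = 3 + A
B(n) = 2*n*(-116 + n) (B(n) = (2*n)*(-116 + n) = 2*n*(-116 + n))
Q(X) = sqrt(3 + 2*X) (Q(X) = sqrt((3 + X) + X) = sqrt(3 + 2*X))
(B(-12) + Q(-63)/1841) + 26336 = (2*(-12)*(-116 - 12) + sqrt(3 + 2*(-63))/1841) + 26336 = (2*(-12)*(-128) + sqrt(3 - 126)*(1/1841)) + 26336 = (3072 + sqrt(-123)*(1/1841)) + 26336 = (3072 + (I*sqrt(123))*(1/1841)) + 26336 = (3072 + I*sqrt(123)/1841) + 26336 = 29408 + I*sqrt(123)/1841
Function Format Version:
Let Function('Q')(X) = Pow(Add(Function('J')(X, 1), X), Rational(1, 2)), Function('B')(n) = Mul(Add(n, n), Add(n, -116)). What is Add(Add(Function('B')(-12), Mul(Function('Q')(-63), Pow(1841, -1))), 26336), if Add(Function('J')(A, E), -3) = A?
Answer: Add(29408, Mul(Rational(1, 1841), I, Pow(123, Rational(1, 2)))) ≈ Add(29408., Mul(0.0060242, I))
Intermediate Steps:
Function('J')(A, E) = Add(3, A)
Function('B')(n) = Mul(2, n, Add(-116, n)) (Function('B')(n) = Mul(Mul(2, n), Add(-116, n)) = Mul(2, n, Add(-116, n)))
Function('Q')(X) = Pow(Add(3, Mul(2, X)), Rational(1, 2)) (Function('Q')(X) = Pow(Add(Add(3, X), X), Rational(1, 2)) = Pow(Add(3, Mul(2, X)), Rational(1, 2)))
Add(Add(Function('B')(-12), Mul(Function('Q')(-63), Pow(1841, -1))), 26336) = Add(Add(Mul(2, -12, Add(-116, -12)), Mul(Pow(Add(3, Mul(2, -63)), Rational(1, 2)), Pow(1841, -1))), 26336) = Add(Add(Mul(2, -12, -128), Mul(Pow(Add(3, -126), Rational(1, 2)), Rational(1, 1841))), 26336) = Add(Add(3072, Mul(Pow(-123, Rational(1, 2)), Rational(1, 1841))), 26336) = Add(Add(3072, Mul(Mul(I, Pow(123, Rational(1, 2))), Rational(1, 1841))), 26336) = Add(Add(3072, Mul(Rational(1, 1841), I, Pow(123, Rational(1, 2)))), 26336) = Add(29408, Mul(Rational(1, 1841), I, Pow(123, Rational(1, 2))))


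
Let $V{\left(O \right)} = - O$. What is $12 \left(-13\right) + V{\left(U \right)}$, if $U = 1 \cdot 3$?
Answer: $-159$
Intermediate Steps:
$U = 3$
$12 \left(-13\right) + V{\left(U \right)} = 12 \left(-13\right) - 3 = -156 - 3 = -159$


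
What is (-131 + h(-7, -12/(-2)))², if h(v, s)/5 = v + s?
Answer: 18496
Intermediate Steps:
h(v, s) = 5*s + 5*v (h(v, s) = 5*(v + s) = 5*(s + v) = 5*s + 5*v)
(-131 + h(-7, -12/(-2)))² = (-131 + (5*(-12/(-2)) + 5*(-7)))² = (-131 + (5*(-12*(-½)) - 35))² = (-131 + (5*6 - 35))² = (-131 + (30 - 35))² = (-131 - 5)² = (-136)² = 18496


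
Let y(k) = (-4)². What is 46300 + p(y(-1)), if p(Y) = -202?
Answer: 46098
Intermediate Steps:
y(k) = 16
46300 + p(y(-1)) = 46300 - 202 = 46098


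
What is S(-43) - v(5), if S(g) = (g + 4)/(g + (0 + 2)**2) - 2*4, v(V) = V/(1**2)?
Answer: -12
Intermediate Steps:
v(V) = V (v(V) = V/1 = V*1 = V)
S(g) = -7 (S(g) = (4 + g)/(g + 2**2) - 8 = (4 + g)/(g + 4) - 8 = (4 + g)/(4 + g) - 8 = 1 - 8 = -7)
S(-43) - v(5) = -7 - 1*5 = -7 - 5 = -12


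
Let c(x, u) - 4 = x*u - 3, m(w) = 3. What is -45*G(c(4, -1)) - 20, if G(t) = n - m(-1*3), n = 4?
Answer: -65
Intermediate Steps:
c(x, u) = 1 + u*x (c(x, u) = 4 + (x*u - 3) = 4 + (u*x - 3) = 4 + (-3 + u*x) = 1 + u*x)
G(t) = 1 (G(t) = 4 - 1*3 = 4 - 3 = 1)
-45*G(c(4, -1)) - 20 = -45*1 - 20 = -45 - 20 = -65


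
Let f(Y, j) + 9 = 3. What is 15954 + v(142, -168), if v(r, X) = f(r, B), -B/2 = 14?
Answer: 15948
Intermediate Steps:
B = -28 (B = -2*14 = -28)
f(Y, j) = -6 (f(Y, j) = -9 + 3 = -6)
v(r, X) = -6
15954 + v(142, -168) = 15954 - 6 = 15948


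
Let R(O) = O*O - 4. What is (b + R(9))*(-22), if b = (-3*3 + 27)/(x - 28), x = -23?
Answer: -28666/17 ≈ -1686.2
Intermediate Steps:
R(O) = -4 + O² (R(O) = O² - 4 = -4 + O²)
b = -6/17 (b = (-3*3 + 27)/(-23 - 28) = (-9 + 27)/(-51) = 18*(-1/51) = -6/17 ≈ -0.35294)
(b + R(9))*(-22) = (-6/17 + (-4 + 9²))*(-22) = (-6/17 + (-4 + 81))*(-22) = (-6/17 + 77)*(-22) = (1303/17)*(-22) = -28666/17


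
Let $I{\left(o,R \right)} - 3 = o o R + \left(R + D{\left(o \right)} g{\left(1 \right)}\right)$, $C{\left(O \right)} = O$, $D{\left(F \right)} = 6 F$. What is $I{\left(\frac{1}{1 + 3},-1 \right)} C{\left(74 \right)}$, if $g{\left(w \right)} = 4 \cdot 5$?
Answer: $\frac{18907}{8} \approx 2363.4$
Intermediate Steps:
$g{\left(w \right)} = 20$
$I{\left(o,R \right)} = 3 + R + 120 o + R o^{2}$ ($I{\left(o,R \right)} = 3 + \left(o o R + \left(R + 6 o 20\right)\right) = 3 + \left(o^{2} R + \left(R + 120 o\right)\right) = 3 + \left(R o^{2} + \left(R + 120 o\right)\right) = 3 + \left(R + 120 o + R o^{2}\right) = 3 + R + 120 o + R o^{2}$)
$I{\left(\frac{1}{1 + 3},-1 \right)} C{\left(74 \right)} = \left(3 - 1 + \frac{120}{1 + 3} - \left(\frac{1}{1 + 3}\right)^{2}\right) 74 = \left(3 - 1 + \frac{120}{4} - \left(\frac{1}{4}\right)^{2}\right) 74 = \left(3 - 1 + 120 \cdot \frac{1}{4} - \left(\frac{1}{4}\right)^{2}\right) 74 = \left(3 - 1 + 30 - \frac{1}{16}\right) 74 = \frac{511}{16} \cdot 74 = \frac{18907}{8}$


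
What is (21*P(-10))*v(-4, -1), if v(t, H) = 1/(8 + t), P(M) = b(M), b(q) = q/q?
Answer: 21/4 ≈ 5.2500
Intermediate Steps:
b(q) = 1
P(M) = 1
(21*P(-10))*v(-4, -1) = (21*1)/(8 - 4) = 21/4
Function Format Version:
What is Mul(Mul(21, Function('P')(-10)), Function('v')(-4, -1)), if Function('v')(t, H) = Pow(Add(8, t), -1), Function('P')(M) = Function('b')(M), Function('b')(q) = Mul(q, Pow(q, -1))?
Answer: Rational(21, 4) ≈ 5.2500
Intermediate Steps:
Function('b')(q) = 1
Function('P')(M) = 1
Mul(Mul(21, Function('P')(-10)), Function('v')(-4, -1)) = Mul(Mul(21, 1), Pow(Add(8, -4), -1)) = Mul(21, Pow(4, -1)) = Mul(21, Rational(1, 4)) = Rational(21, 4)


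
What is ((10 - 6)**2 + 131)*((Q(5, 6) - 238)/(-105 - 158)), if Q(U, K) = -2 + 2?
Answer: 34986/263 ≈ 133.03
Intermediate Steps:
Q(U, K) = 0
((10 - 6)**2 + 131)*((Q(5, 6) - 238)/(-105 - 158)) = ((10 - 6)**2 + 131)*((0 - 238)/(-105 - 158)) = (4**2 + 131)*(-238/(-263)) = (16 + 131)*(-238*(-1/263)) = 147*(238/263) = 34986/263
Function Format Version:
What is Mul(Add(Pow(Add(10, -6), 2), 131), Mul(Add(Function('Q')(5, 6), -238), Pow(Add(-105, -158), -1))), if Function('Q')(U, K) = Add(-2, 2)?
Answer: Rational(34986, 263) ≈ 133.03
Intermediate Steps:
Function('Q')(U, K) = 0
Mul(Add(Pow(Add(10, -6), 2), 131), Mul(Add(Function('Q')(5, 6), -238), Pow(Add(-105, -158), -1))) = Mul(Add(Pow(Add(10, -6), 2), 131), Mul(Add(0, -238), Pow(Add(-105, -158), -1))) = Mul(Add(Pow(4, 2), 131), Mul(-238, Pow(-263, -1))) = Mul(Add(16, 131), Mul(-238, Rational(-1, 263))) = Mul(147, Rational(238, 263)) = Rational(34986, 263)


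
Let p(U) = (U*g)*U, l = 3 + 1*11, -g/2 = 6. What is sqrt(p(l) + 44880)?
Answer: 4*sqrt(2658) ≈ 206.22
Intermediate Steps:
g = -12 (g = -2*6 = -12)
l = 14 (l = 3 + 11 = 14)
p(U) = -12*U**2 (p(U) = (U*(-12))*U = (-12*U)*U = -12*U**2)
sqrt(p(l) + 44880) = sqrt(-12*14**2 + 44880) = sqrt(-12*196 + 44880) = sqrt(-2352 + 44880) = sqrt(42528) = 4*sqrt(2658)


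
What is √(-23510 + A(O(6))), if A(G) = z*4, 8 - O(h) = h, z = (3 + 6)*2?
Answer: I*√23438 ≈ 153.09*I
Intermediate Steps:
z = 18 (z = 9*2 = 18)
O(h) = 8 - h
A(G) = 72 (A(G) = 18*4 = 72)
√(-23510 + A(O(6))) = √(-23510 + 72) = √(-23438) = I*√23438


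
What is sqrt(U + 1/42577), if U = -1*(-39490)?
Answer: sqrt(71587508728787)/42577 ≈ 198.72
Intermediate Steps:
U = 39490
sqrt(U + 1/42577) = sqrt(39490 + 1/42577) = sqrt(1681365731/42577) = sqrt(71587508728787)/42577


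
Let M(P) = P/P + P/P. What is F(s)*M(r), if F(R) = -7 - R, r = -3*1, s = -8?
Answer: 2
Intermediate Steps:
r = -3
M(P) = 2 (M(P) = 1 + 1 = 2)
F(s)*M(r) = (-7 - 1*(-8))*2 = (-7 + 8)*2 = 1*2 = 2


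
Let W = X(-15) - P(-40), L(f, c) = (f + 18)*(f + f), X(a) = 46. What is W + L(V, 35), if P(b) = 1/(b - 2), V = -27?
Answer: 22345/42 ≈ 532.02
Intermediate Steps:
P(b) = 1/(-2 + b)
L(f, c) = 2*f*(18 + f) (L(f, c) = (18 + f)*(2*f) = 2*f*(18 + f))
W = 1933/42 (W = 46 - 1/(-2 - 40) = 46 - 1/(-42) = 46 - 1*(-1/42) = 46 + 1/42 = 1933/42 ≈ 46.024)
W + L(V, 35) = 1933/42 + 2*(-27)*(18 - 27) = 1933/42 + 2*(-27)*(-9) = 1933/42 + 486 = 22345/42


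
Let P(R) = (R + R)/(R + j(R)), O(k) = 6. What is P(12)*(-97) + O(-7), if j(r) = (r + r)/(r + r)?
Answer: -2250/13 ≈ -173.08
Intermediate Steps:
j(r) = 1 (j(r) = (2*r)/((2*r)) = (2*r)*(1/(2*r)) = 1)
P(R) = 2*R/(1 + R) (P(R) = (R + R)/(R + 1) = (2*R)/(1 + R) = 2*R/(1 + R))
P(12)*(-97) + O(-7) = (2*12/(1 + 12))*(-97) + 6 = (2*12/13)*(-97) + 6 = (2*12*(1/13))*(-97) + 6 = (24/13)*(-97) + 6 = -2328/13 + 6 = -2250/13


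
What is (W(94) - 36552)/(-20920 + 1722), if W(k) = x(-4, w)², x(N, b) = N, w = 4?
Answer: 18268/9599 ≈ 1.9031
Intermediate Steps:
W(k) = 16 (W(k) = (-4)² = 16)
(W(94) - 36552)/(-20920 + 1722) = (16 - 36552)/(-20920 + 1722) = -36536/(-19198) = -36536*(-1/19198) = 18268/9599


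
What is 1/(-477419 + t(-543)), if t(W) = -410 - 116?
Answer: -1/477945 ≈ -2.0923e-6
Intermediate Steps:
t(W) = -526
1/(-477419 + t(-543)) = 1/(-477419 - 526) = 1/(-477945) = -1/477945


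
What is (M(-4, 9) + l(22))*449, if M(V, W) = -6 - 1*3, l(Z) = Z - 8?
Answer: 2245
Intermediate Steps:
l(Z) = -8 + Z
M(V, W) = -9 (M(V, W) = -6 - 3 = -9)
(M(-4, 9) + l(22))*449 = (-9 + (-8 + 22))*449 = (-9 + 14)*449 = 5*449 = 2245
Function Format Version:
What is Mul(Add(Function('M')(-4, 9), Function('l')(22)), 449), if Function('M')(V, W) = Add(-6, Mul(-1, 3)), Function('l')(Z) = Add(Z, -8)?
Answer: 2245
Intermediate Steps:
Function('l')(Z) = Add(-8, Z)
Function('M')(V, W) = -9 (Function('M')(V, W) = Add(-6, -3) = -9)
Mul(Add(Function('M')(-4, 9), Function('l')(22)), 449) = Mul(Add(-9, Add(-8, 22)), 449) = Mul(Add(-9, 14), 449) = Mul(5, 449) = 2245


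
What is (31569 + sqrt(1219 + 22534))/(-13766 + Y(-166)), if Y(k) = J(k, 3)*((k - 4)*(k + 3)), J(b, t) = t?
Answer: 31569/69364 + sqrt(23753)/69364 ≈ 0.45734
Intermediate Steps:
Y(k) = 3*(-4 + k)*(3 + k) (Y(k) = 3*((k - 4)*(k + 3)) = 3*((-4 + k)*(3 + k)) = 3*(-4 + k)*(3 + k))
(31569 + sqrt(1219 + 22534))/(-13766 + Y(-166)) = (31569 + sqrt(1219 + 22534))/(-13766 + (-36 - 3*(-166) + 3*(-166)**2)) = (31569 + sqrt(23753))/(-13766 + (-36 + 498 + 3*27556)) = (31569 + sqrt(23753))/(-13766 + (-36 + 498 + 82668)) = (31569 + sqrt(23753))/(-13766 + 83130) = (31569 + sqrt(23753))/69364 = (31569 + sqrt(23753))*(1/69364) = 31569/69364 + sqrt(23753)/69364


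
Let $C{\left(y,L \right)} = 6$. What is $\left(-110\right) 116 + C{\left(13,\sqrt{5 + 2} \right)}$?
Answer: $-12754$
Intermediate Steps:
$\left(-110\right) 116 + C{\left(13,\sqrt{5 + 2} \right)} = \left(-110\right) 116 + 6 = -12760 + 6 = -12754$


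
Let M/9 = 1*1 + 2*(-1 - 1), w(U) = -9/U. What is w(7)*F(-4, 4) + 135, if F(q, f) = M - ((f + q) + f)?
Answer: 1224/7 ≈ 174.86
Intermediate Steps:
M = -27 (M = 9*(1*1 + 2*(-1 - 1)) = 9*(1 + 2*(-2)) = 9*(1 - 4) = 9*(-3) = -27)
F(q, f) = -27 - q - 2*f (F(q, f) = -27 - ((f + q) + f) = -27 - (q + 2*f) = -27 + (-q - 2*f) = -27 - q - 2*f)
w(7)*F(-4, 4) + 135 = (-9/7)*(-27 - 1*(-4) - 2*4) + 135 = (-9*1/7)*(-27 + 4 - 8) + 135 = -9/7*(-31) + 135 = 279/7 + 135 = 1224/7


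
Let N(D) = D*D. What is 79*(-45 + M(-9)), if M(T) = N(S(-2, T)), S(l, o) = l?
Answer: -3239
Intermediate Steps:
N(D) = D**2
M(T) = 4 (M(T) = (-2)**2 = 4)
79*(-45 + M(-9)) = 79*(-45 + 4) = 79*(-41) = -3239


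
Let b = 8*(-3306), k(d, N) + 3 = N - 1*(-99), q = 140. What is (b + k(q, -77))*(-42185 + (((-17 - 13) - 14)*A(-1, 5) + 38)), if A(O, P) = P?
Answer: 1119717443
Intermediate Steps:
k(d, N) = 96 + N (k(d, N) = -3 + (N - 1*(-99)) = -3 + (N + 99) = -3 + (99 + N) = 96 + N)
b = -26448
(b + k(q, -77))*(-42185 + (((-17 - 13) - 14)*A(-1, 5) + 38)) = (-26448 + (96 - 77))*(-42185 + (((-17 - 13) - 14)*5 + 38)) = (-26448 + 19)*(-42185 + ((-30 - 14)*5 + 38)) = -26429*(-42185 + (-44*5 + 38)) = -26429*(-42185 + (-220 + 38)) = -26429*(-42185 - 182) = -26429*(-42367) = 1119717443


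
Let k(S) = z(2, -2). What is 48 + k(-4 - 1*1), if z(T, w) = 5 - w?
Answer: 55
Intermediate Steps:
k(S) = 7 (k(S) = 5 - 1*(-2) = 5 + 2 = 7)
48 + k(-4 - 1*1) = 48 + 7 = 55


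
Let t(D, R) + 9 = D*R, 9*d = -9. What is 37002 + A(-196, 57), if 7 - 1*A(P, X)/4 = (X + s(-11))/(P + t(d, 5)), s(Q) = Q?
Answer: 3888242/105 ≈ 37031.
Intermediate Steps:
d = -1 (d = (⅑)*(-9) = -1)
t(D, R) = -9 + D*R
A(P, X) = 28 - 4*(-11 + X)/(-14 + P) (A(P, X) = 28 - 4*(X - 11)/(P + (-9 - 1*5)) = 28 - 4*(-11 + X)/(P + (-9 - 5)) = 28 - 4*(-11 + X)/(P - 14) = 28 - 4*(-11 + X)/(-14 + P))
37002 + A(-196, 57) = 37002 + 4*(-87 - 1*57 + 7*(-196))/(-14 - 196) = 37002 + 4*(-87 - 57 - 1372)/(-210) = 37002 + 4*(-1/210)*(-1516) = 37002 + 3032/105 = 3888242/105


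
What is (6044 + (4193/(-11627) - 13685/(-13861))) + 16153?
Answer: 511058644883/23023121 ≈ 22198.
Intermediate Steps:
(6044 + (4193/(-11627) - 13685/(-13861))) + 16153 = (6044 + (4193*(-1/11627) - 13685*(-1/13861))) + 16153 = (6044 + (-599/1661 + 13685/13861)) + 16153 = (6044 + 14428046/23023121) + 16153 = 139166171370/23023121 + 16153 = 511058644883/23023121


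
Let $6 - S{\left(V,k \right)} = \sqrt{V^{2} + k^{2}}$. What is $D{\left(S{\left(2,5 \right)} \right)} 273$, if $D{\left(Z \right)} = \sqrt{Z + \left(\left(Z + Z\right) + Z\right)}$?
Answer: $546 \sqrt{6 - \sqrt{29}} \approx 428.13$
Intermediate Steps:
$S{\left(V,k \right)} = 6 - \sqrt{V^{2} + k^{2}}$
$D{\left(Z \right)} = 2 \sqrt{Z}$ ($D{\left(Z \right)} = \sqrt{Z + \left(2 Z + Z\right)} = \sqrt{Z + 3 Z} = \sqrt{4 Z} = 2 \sqrt{Z}$)
$D{\left(S{\left(2,5 \right)} \right)} 273 = 2 \sqrt{6 - \sqrt{2^{2} + 5^{2}}} \cdot 273 = 2 \sqrt{6 - \sqrt{4 + 25}} \cdot 273 = 2 \sqrt{6 - \sqrt{29}} \cdot 273 = 546 \sqrt{6 - \sqrt{29}}$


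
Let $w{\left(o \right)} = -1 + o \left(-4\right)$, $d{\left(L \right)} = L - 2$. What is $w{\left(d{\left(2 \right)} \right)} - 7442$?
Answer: $-7443$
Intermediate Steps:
$d{\left(L \right)} = -2 + L$ ($d{\left(L \right)} = L - 2 = -2 + L$)
$w{\left(o \right)} = -1 - 4 o$
$w{\left(d{\left(2 \right)} \right)} - 7442 = \left(-1 - 4 \left(-2 + 2\right)\right) - 7442 = \left(-1 - 0\right) - 7442 = \left(-1 + 0\right) - 7442 = -1 - 7442 = -7443$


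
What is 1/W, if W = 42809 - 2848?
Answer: 1/39961 ≈ 2.5024e-5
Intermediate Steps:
W = 39961
1/W = 1/39961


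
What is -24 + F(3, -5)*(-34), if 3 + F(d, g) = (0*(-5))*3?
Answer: 78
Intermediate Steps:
F(d, g) = -3 (F(d, g) = -3 + (0*(-5))*3 = -3 + 0*3 = -3 + 0 = -3)
-24 + F(3, -5)*(-34) = -24 - 3*(-34) = -24 + 102 = 78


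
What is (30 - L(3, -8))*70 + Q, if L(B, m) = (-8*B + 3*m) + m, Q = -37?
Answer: 5983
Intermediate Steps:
L(B, m) = -8*B + 4*m
(30 - L(3, -8))*70 + Q = (30 - (-8*3 + 4*(-8)))*70 - 37 = (30 - (-24 - 32))*70 - 37 = (30 - 1*(-56))*70 - 37 = (30 + 56)*70 - 37 = 86*70 - 37 = 6020 - 37 = 5983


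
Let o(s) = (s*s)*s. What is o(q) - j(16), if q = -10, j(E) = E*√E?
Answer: -1064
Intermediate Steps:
j(E) = E^(3/2)
o(s) = s³ (o(s) = s²*s = s³)
o(q) - j(16) = (-10)³ - 16^(3/2) = -1000 - 1*64 = -1000 - 64 = -1064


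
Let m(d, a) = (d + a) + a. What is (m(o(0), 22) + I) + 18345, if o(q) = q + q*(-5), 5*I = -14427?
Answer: 77518/5 ≈ 15504.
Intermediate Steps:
I = -14427/5 (I = (1/5)*(-14427) = -14427/5 ≈ -2885.4)
o(q) = -4*q (o(q) = q - 5*q = -4*q)
m(d, a) = d + 2*a (m(d, a) = (a + d) + a = d + 2*a)
(m(o(0), 22) + I) + 18345 = ((-4*0 + 2*22) - 14427/5) + 18345 = ((0 + 44) - 14427/5) + 18345 = (44 - 14427/5) + 18345 = -14207/5 + 18345 = 77518/5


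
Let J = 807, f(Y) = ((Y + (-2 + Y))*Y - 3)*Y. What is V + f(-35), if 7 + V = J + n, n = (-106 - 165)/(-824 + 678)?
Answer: -12744799/146 ≈ -87293.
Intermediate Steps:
n = 271/146 (n = -271/(-146) = -271*(-1/146) = 271/146 ≈ 1.8562)
f(Y) = Y*(-3 + Y*(-2 + 2*Y)) (f(Y) = ((-2 + 2*Y)*Y - 3)*Y = (Y*(-2 + 2*Y) - 3)*Y = (-3 + Y*(-2 + 2*Y))*Y = Y*(-3 + Y*(-2 + 2*Y)))
V = 117071/146 (V = -7 + (807 + 271/146) = -7 + 118093/146 = 117071/146 ≈ 801.86)
V + f(-35) = 117071/146 - 35*(-3 - 2*(-35) + 2*(-35)²) = 117071/146 - 35*(-3 + 70 + 2*1225) = 117071/146 - 35*(-3 + 70 + 2450) = 117071/146 - 35*2517 = 117071/146 - 88095 = -12744799/146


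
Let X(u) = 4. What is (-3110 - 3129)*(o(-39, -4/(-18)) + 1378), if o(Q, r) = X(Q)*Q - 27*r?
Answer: -7586624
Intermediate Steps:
o(Q, r) = -27*r + 4*Q (o(Q, r) = 4*Q - 27*r = -27*r + 4*Q)
(-3110 - 3129)*(o(-39, -4/(-18)) + 1378) = (-3110 - 3129)*((-(-108)/(-18) + 4*(-39)) + 1378) = -6239*((-(-108)*(-1)/18 - 156) + 1378) = -6239*((-27*2/9 - 156) + 1378) = -6239*((-6 - 156) + 1378) = -6239*(-162 + 1378) = -6239*1216 = -7586624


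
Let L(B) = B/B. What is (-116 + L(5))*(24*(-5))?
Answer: 13800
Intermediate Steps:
L(B) = 1
(-116 + L(5))*(24*(-5)) = (-116 + 1)*(24*(-5)) = -115*(-120) = 13800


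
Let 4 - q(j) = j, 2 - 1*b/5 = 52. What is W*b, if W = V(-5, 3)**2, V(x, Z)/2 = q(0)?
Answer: -16000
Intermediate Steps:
b = -250 (b = 10 - 5*52 = 10 - 260 = -250)
q(j) = 4 - j
V(x, Z) = 8 (V(x, Z) = 2*(4 - 1*0) = 2*(4 + 0) = 2*4 = 8)
W = 64 (W = 8**2 = 64)
W*b = 64*(-250) = -16000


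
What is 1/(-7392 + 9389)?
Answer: 1/1997 ≈ 0.00050075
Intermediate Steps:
1/(-7392 + 9389) = 1/1997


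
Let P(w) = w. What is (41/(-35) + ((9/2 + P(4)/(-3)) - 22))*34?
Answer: -71417/105 ≈ -680.16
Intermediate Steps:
(41/(-35) + ((9/2 + P(4)/(-3)) - 22))*34 = (41/(-35) + ((9/2 + 4/(-3)) - 22))*34 = (41*(-1/35) + ((9*(½) + 4*(-⅓)) - 22))*34 = (-41/35 + ((9/2 - 4/3) - 22))*34 = (-41/35 + (19/6 - 22))*34 = (-41/35 - 113/6)*34 = -4201/210*34 = -71417/105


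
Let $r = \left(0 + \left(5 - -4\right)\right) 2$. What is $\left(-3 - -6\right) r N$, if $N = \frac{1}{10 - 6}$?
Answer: $\frac{27}{2} \approx 13.5$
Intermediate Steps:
$N = \frac{1}{4} \approx 0.25$
$r = 18$ ($r = \left(0 + \left(5 + 4\right)\right) 2 = \left(0 + 9\right) 2 = 9 \cdot 2 = 18$)
$\left(-3 - -6\right) r N = \left(-3 - -6\right) 18 \cdot \frac{1}{4} = \left(-3 + 6\right) 18 \cdot \frac{1}{4} = 3 \cdot 18 \cdot \frac{1}{4} = 54 \cdot \frac{1}{4} = \frac{27}{2}$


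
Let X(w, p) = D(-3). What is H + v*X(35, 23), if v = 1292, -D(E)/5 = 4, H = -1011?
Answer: -26851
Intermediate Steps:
D(E) = -20 (D(E) = -5*4 = -20)
X(w, p) = -20
H + v*X(35, 23) = -1011 + 1292*(-20) = -1011 - 25840 = -26851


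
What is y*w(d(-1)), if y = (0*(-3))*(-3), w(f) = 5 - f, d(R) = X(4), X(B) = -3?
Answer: 0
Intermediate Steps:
d(R) = -3
y = 0 (y = 0*(-3) = 0)
y*w(d(-1)) = 0*(5 - 1*(-3)) = 0*(5 + 3) = 0*8 = 0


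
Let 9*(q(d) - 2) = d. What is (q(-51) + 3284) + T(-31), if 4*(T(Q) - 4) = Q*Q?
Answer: 42295/12 ≈ 3524.6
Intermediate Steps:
q(d) = 2 + d/9
T(Q) = 4 + Q²/4 (T(Q) = 4 + (Q*Q)/4 = 4 + Q²/4)
(q(-51) + 3284) + T(-31) = ((2 + (⅑)*(-51)) + 3284) + (4 + (¼)*(-31)²) = ((2 - 17/3) + 3284) + (4 + (¼)*961) = (-11/3 + 3284) + (4 + 961/4) = 9841/3 + 977/4 = 42295/12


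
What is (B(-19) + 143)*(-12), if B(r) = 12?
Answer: -1860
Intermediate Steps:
(B(-19) + 143)*(-12) = (12 + 143)*(-12) = 155*(-12) = -1860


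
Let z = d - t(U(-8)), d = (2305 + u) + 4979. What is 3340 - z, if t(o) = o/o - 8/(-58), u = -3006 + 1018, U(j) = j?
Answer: -56691/29 ≈ -1954.9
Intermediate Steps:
u = -1988
d = 5296 (d = (2305 - 1988) + 4979 = 317 + 4979 = 5296)
t(o) = 33/29 (t(o) = 1 - 8*(-1/58) = 1 + 4/29 = 33/29)
z = 153551/29 (z = 5296 - 1*33/29 = 5296 - 33/29 = 153551/29 ≈ 5294.9)
3340 - z = 3340 - 1*153551/29 = 3340 - 153551/29 = -56691/29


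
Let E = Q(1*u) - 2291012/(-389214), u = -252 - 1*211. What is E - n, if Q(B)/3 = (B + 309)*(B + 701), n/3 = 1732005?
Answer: -1032577952891/194607 ≈ -5.3060e+6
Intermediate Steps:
u = -463 (u = -252 - 211 = -463)
n = 5196015 (n = 3*1732005 = 5196015)
Q(B) = 3*(309 + B)*(701 + B) (Q(B) = 3*((B + 309)*(B + 701)) = 3*((309 + B)*(701 + B)) = 3*(309 + B)*(701 + B))
E = -21397061786/194607 (E = (649827 + 3*(1*(-463))² + 3030*(1*(-463))) - 2291012/(-389214) = (649827 + 3*(-463)² + 3030*(-463)) - 2291012*(-1)/389214 = (649827 + 3*214369 - 1402890) - 1*(-1145506/194607) = (649827 + 643107 - 1402890) + 1145506/194607 = -109956 + 1145506/194607 = -21397061786/194607 ≈ -1.0995e+5)
E - n = -21397061786/194607 - 1*5196015 = -21397061786/194607 - 5196015 = -1032577952891/194607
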